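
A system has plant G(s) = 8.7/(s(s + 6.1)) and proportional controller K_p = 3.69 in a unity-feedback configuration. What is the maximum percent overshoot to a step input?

13.4%

The closed-loop denominator s² + 6.1s + 32.1 gives ω_n = √32.1 = 5.666 and ζ = 6.1/(2ω_n) = 0.5383.
%OS = 100·exp(−πζ/√(1−ζ²)) = 100·exp(−π·0.5383/√0.7102) = 13.4%.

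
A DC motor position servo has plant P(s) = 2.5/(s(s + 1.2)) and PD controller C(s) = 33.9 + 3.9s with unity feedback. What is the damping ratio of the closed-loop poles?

ζ = 0.595

Forward path: (33.9 + 3.9s)·2.5/(s(s+1.2)). The closed-loop characteristic equation is s² + (1.2 + 2.5·3.9)s + 2.5·33.9 = 0.
That is s² + 10.95s + 84.75 = 0, so ω_n = 9.206 rad/s and ζ = 10.95/(2·9.206) = 0.5947.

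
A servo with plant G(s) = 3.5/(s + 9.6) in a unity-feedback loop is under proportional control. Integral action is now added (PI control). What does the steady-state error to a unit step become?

0

Adding integral action puts a pole at s = 0 in the forward path, raising the system type to 1; a type-1 loop has zero steady-state error to a step.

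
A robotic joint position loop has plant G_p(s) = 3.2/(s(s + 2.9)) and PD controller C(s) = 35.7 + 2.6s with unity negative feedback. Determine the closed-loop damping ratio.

Forward path: (35.7 + 2.6s)·3.2/(s(s+2.9)). The closed-loop characteristic equation is s² + (2.9 + 3.2·2.6)s + 3.2·35.7 = 0.
That is s² + 11.22s + 114.2 = 0, so ω_n = 10.69 rad/s and ζ = 11.22/(2·10.69) = 0.5249.

ζ = 0.525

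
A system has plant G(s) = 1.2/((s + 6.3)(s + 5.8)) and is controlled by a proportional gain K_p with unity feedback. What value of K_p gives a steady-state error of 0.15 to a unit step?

The loop is type 0, so e_ss(step) = 1/(1 + K_pos) with K_pos = K_p·G(0).
G(0) = 0.03284. Require 1/(1 + K_p·0.03284) = 0.15, so 1 + 0.03284·K_p = 6.667.
K_p = (6.667 − 1)/0.03284 = 173.

K_p = 173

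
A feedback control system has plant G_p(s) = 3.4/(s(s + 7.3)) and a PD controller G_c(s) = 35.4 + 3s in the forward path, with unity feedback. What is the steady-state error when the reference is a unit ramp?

The loop has one pole at the origin (type 1). Velocity error constant K_v = lim_{s→0} s·G_c(s)G_p(s) = 35.4·3.4/7.3 = 16.49.
Steady-state error to a unit ramp: e_ss = 1/K_v = 0.0607.

0.0607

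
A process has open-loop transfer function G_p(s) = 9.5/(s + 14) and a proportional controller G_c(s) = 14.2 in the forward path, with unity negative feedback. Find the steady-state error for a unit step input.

0.094

The loop is type 0. Static position error constant K_pos = G_c(0)·G_p(0) = 14.2·0.6786 = 9.636.
Steady-state error to a unit step: e_ss = 1/(1+K_pos) = 1/10.64 = 0.094.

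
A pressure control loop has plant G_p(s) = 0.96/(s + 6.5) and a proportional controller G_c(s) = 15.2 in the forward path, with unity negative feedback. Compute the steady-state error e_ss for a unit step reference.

The loop is type 0. Static position error constant K_pos = G_c(0)·G_p(0) = 15.2·0.1477 = 2.245.
Steady-state error to a unit step: e_ss = 1/(1+K_pos) = 1/3.245 = 0.308.

0.308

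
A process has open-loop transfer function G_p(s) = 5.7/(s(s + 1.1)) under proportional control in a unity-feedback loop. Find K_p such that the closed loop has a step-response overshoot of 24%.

K_p = 0.31

From %OS = 100·exp(−πζ/√(1−ζ²)) = 24%, ζ = −ln(0.24)/√(π²+ln²(0.24)) = 0.4136.
Characteristic equation s² + 1.1s + 5.7K_p = 0 gives ζ = 1.1/(2√(5.7K_p)).
Setting ζ = 0.4136: √(5.7K_p) = 1.1/(2·0.4136) = 1.33, so K_p = 1.768/5.7 = 0.31.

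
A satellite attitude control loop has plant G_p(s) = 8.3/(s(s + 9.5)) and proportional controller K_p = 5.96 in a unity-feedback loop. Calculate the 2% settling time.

The closed-loop denominator s² + 9.5s + 49.47 gives ω_n = √49.47 = 7.033 and ζ = 9.5/(2ω_n) = 0.6754.
2% settling time T_s ≈ 4/(ζω_n) = 4/4.75 = 0.842 s.

T_s ≈ 0.842 s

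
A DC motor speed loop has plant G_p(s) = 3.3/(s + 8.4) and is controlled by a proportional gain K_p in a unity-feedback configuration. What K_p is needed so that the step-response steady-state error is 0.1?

K_p = 22.9

For a type-0 loop with proportional control, e_ss = 1/(1 + K_p·G_p(0)).
G_p(0) = 0.3929. Require 1/(1 + K_p·0.3929) = 0.1, so 1 + 0.3929·K_p = 10.
K_p = (10 − 1)/0.3929 = 22.9.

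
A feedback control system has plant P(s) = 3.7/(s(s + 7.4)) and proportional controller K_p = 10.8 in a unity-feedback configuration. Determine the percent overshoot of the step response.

10.4%

From 1 + K_pP(s) = 0: s² + 7.4s + 39.96 = 0 ⇒ ω_n = 6.321, ζ = 0.5853.
%OS = 100·exp(−πζ/√(1−ζ²)) = 100·exp(−π·0.5853/√0.6574) = 10.4%.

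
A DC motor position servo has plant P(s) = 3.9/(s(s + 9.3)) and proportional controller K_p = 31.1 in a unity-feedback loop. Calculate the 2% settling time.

The closed-loop denominator s² + 9.3s + 121.3 gives ω_n = √121.3 = 11.01 and ζ = 9.3/(2ω_n) = 0.4222.
2% settling time T_s ≈ 4/(ζω_n) = 4/4.65 = 0.86 s.

T_s ≈ 0.86 s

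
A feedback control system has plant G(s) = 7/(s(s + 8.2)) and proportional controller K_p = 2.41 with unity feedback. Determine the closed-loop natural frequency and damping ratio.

ω_n = 4.11 rad/s, ζ = 0.998

With unity feedback the closed-loop characteristic equation is s² + 8.2s + 2.41·7 = s² + 8.2s + 16.87 = 0.
So ω_n² = 16.87 ⇒ ω_n = 4.107 rad/s, and ζ = 8.2/(2ω_n) = 0.998.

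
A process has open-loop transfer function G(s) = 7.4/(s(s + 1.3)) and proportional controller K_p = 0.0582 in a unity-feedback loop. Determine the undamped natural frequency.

ω_n = 0.656 rad/s

1 + K_p·G(s) = 0 gives s² + 1.3s + 0.4307 = 0.
Matching s² + 2ζω_n s + ω_n²: ω_n = √0.4307 = 0.6563 rad/s and 2ζω_n = 1.3, so ζ = 1.3/(2·0.6563) = 0.99.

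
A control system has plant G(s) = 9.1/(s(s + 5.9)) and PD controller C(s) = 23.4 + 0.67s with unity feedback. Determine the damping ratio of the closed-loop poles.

ζ = 0.411

Forward path: (23.4 + 0.67s)·9.1/(s(s+5.9)). The closed-loop characteristic equation is s² + (5.9 + 9.1·0.67)s + 9.1·23.4 = 0.
That is s² + 12s + 212.9 = 0, so ω_n = 14.59 rad/s and ζ = 12/(2·14.59) = 0.4111.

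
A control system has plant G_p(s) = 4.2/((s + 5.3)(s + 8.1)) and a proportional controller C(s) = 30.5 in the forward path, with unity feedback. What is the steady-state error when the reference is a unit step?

The loop is type 0. Static position error constant K_pos = C(0)·G_p(0) = 30.5·0.09783 = 2.984.
Steady-state error to a unit step: e_ss = 1/(1+K_pos) = 1/3.984 = 0.251.

0.251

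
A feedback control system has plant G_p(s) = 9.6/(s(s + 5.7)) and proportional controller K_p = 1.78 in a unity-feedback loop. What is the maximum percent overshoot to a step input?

Closed-loop characteristic equation: s² + 5.7s + 17.09 = 0, so ω_n = 4.134 rad/s and ζ = 5.7/(2·4.134) = 0.6894.
%OS = 100·exp(−πζ/√(1−ζ²)) = 100·exp(−π·0.6894/√0.5247) = 5.03%.

5.03%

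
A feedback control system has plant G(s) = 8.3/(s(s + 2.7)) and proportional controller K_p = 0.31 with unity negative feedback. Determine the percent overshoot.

The closed-loop denominator s² + 2.7s + 2.573 gives ω_n = √2.573 = 1.604 and ζ = 2.7/(2ω_n) = 0.8416.
%OS = 100·exp(−πζ/√(1−ζ²)) = 100·exp(−π·0.8416/√0.2917) = 0.748%.

0.748%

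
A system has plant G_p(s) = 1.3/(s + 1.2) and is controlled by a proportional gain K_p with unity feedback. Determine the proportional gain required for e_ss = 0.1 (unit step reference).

K_p = 8.31

Steady-state error for a unit step on this type-0 loop is 1/(1 + K_p·G_p(0)).
G_p(0) = 1.083. Require 1/(1 + K_p·1.083) = 0.1, so 1 + 1.083·K_p = 10.
K_p = (10 − 1)/1.083 = 8.31.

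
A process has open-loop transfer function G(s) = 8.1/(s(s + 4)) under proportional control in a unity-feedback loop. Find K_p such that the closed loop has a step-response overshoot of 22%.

From %OS = 100·exp(−πζ/√(1−ζ²)) = 22%, ζ = −ln(0.22)/√(π²+ln²(0.22)) = 0.4342.
Characteristic equation s² + 4s + 8.1K_p = 0 gives ζ = 4/(2√(8.1K_p)).
Setting ζ = 0.4342: √(8.1K_p) = 4/(2·0.4342) = 4.607, so K_p = 21.22/8.1 = 2.62.

K_p = 2.62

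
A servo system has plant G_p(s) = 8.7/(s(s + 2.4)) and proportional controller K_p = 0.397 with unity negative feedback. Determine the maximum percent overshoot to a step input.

The closed-loop denominator s² + 2.4s + 3.454 gives ω_n = √3.454 = 1.858 and ζ = 2.4/(2ω_n) = 0.6457.
%OS = 100·exp(−πζ/√(1−ζ²)) = 100·exp(−π·0.6457/√0.5831) = 7.02%.

7.02%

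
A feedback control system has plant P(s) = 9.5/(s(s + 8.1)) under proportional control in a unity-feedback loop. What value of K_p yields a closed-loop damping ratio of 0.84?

K_p = 2.45

Closed-loop characteristic equation: s² + 8.1s + K_p·9.5 = 0.
So ω_n = √(9.5K_p) and 2ζω_n = 8.1, giving ζ = 8.1/(2√(9.5K_p)).
Setting ζ = 0.84: √(9.5K_p) = 8.1/(2·0.84) = 4.821, so K_p = 23.25/9.5 = 2.45.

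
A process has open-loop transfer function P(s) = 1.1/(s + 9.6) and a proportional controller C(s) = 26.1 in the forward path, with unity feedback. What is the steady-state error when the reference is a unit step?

The loop is type 0. Static position error constant K_pos = C(0)·P(0) = 26.1·0.1146 = 2.991.
Steady-state error to a unit step: e_ss = 1/(1+K_pos) = 1/3.991 = 0.251.

0.251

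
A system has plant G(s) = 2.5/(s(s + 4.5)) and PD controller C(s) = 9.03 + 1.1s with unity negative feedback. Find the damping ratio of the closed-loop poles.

ζ = 0.763

Forward path: (9.03 + 1.1s)·2.5/(s(s+4.5)). The closed-loop characteristic equation is s² + (4.5 + 2.5·1.1)s + 2.5·9.03 = 0.
That is s² + 7.25s + 22.57 = 0, so ω_n = 4.751 rad/s and ζ = 7.25/(2·4.751) = 0.7629.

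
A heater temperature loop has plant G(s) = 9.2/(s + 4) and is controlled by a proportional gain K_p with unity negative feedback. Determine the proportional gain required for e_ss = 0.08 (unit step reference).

For a type-0 loop with proportional control, e_ss = 1/(1 + K_p·G(0)).
G(0) = 2.3. Require 1/(1 + K_p·2.3) = 0.08, so 1 + 2.3·K_p = 12.5.
K_p = (12.5 − 1)/2.3 = 5.

K_p = 5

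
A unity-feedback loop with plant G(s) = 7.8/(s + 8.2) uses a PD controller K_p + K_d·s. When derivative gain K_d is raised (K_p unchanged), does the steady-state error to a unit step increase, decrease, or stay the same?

unchanged

At s = 0 the derivative term contributes nothing: C(0) = K_p regardless of K_d, so K_pos = K_p·G(0) and e_ss are unchanged.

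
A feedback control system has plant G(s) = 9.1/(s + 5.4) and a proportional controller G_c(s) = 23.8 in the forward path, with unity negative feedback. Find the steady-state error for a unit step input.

0.0243

The loop is type 0. Static position error constant K_pos = G_c(0)·G(0) = 23.8·1.685 = 40.11.
Steady-state error to a unit step: e_ss = 1/(1+K_pos) = 1/41.11 = 0.0243.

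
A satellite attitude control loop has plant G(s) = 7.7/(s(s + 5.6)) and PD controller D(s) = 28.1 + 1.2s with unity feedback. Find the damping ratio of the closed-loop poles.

Forward path: (28.1 + 1.2s)·7.7/(s(s+5.6)). The closed-loop characteristic equation is s² + (5.6 + 7.7·1.2)s + 7.7·28.1 = 0.
That is s² + 14.84s + 216.4 = 0, so ω_n = 14.71 rad/s and ζ = 14.84/(2·14.71) = 0.5044.

ζ = 0.504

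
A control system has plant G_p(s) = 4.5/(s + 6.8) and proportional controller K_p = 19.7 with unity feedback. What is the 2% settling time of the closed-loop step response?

T_s ≈ 0.0419 s

Closed-loop transfer function: T(s) = K_p·G_p(s)/(1 + K_p·G_p(s)) = 88.65/(s + 6.8 + 88.65) = 88.65/(s + 95.45).
Time constant τ = 1/95.45 = 0.01048 s, so the 2% settling time is about 4τ = 0.0419 s.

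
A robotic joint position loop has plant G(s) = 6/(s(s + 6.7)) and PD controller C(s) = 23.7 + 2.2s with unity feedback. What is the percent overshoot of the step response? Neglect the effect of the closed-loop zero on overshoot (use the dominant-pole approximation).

Forward path: (23.7 + 2.2s)·6/(s(s+6.7)). The closed-loop characteristic equation is s² + (6.7 + 6·2.2)s + 6·23.7 = 0.
That is s² + 19.9s + 142.2 = 0, so ω_n = 11.92 rad/s and ζ = 19.9/(2·11.92) = 0.8344.
%OS = 100·exp(−πζ/√(1−ζ²)) = 0.86%.

0.86%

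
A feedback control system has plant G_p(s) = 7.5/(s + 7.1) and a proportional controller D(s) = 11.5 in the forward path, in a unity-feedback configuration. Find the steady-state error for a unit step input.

0.0761

The loop is type 0. Static position error constant K_pos = D(0)·G_p(0) = 11.5·1.056 = 12.15.
Steady-state error to a unit step: e_ss = 1/(1+K_pos) = 1/13.15 = 0.0761.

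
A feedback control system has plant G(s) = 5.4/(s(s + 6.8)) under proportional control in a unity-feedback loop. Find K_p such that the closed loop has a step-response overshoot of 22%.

K_p = 11.4

From %OS = 100·exp(−πζ/√(1−ζ²)) = 22%, ζ = −ln(0.22)/√(π²+ln²(0.22)) = 0.4342.
Characteristic equation s² + 6.8s + 5.4K_p = 0 gives ζ = 6.8/(2√(5.4K_p)).
Setting ζ = 0.4342: √(5.4K_p) = 6.8/(2·0.4342) = 7.831, so K_p = 61.33/5.4 = 11.4.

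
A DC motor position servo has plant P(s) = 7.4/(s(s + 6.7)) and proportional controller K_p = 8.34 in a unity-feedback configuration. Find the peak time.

From 1 + K_pP(s) = 0: s² + 6.7s + 61.72 = 0 ⇒ ω_n = 7.856, ζ = 0.4264.
Damped frequency ω_d = ω_n√(1−ζ²) = 7.106 rad/s, so peak time T_p = π/ω_d = 0.442 s.

T_p = 0.442 s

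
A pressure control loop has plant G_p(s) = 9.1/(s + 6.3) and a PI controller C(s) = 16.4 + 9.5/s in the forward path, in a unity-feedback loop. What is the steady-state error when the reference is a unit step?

The open loop C(s)G_p(s) has a pole at the origin (type 1), so the static position error constant is infinite and e_ss = 1/(1+∞) = 0.

0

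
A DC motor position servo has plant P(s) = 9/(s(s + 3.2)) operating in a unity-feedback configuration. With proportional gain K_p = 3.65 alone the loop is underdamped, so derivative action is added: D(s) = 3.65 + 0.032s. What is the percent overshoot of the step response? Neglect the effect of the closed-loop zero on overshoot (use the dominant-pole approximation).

36.7%

Forward path: (3.65 + 0.032s)·9/(s(s+3.2)). The closed-loop characteristic equation is s² + (3.2 + 9·0.032)s + 9·3.65 = 0.
That is s² + 3.488s + 32.85 = 0, so ω_n = 5.731 rad/s and ζ = 3.488/(2·5.731) = 0.3043.
%OS = 100·exp(−πζ/√(1−ζ²)) = 36.7%.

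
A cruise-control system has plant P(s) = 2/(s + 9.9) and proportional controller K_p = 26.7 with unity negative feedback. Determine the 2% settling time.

Closed-loop transfer function: T(s) = K_p·P(s)/(1 + K_p·P(s)) = 53.4/(s + 9.9 + 53.4) = 53.4/(s + 63.3).
Time constant τ = 1/63.3 = 0.0158 s, so the 2% settling time is about 4τ = 0.0632 s.

T_s ≈ 0.0632 s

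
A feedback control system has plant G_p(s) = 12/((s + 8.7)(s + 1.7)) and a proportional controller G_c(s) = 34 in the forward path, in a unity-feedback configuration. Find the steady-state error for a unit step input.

The loop is type 0. Static position error constant K_pos = G_c(0)·G_p(0) = 34·0.8114 = 27.59.
Steady-state error to a unit step: e_ss = 1/(1+K_pos) = 1/28.59 = 0.035.

0.035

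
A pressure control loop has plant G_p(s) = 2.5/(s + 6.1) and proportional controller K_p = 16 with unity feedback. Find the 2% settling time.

T_s ≈ 0.0868 s

Closed-loop transfer function: T(s) = K_p·G_p(s)/(1 + K_p·G_p(s)) = 40/(s + 6.1 + 40) = 40/(s + 46.1).
Time constant τ = 1/46.1 = 0.02169 s, so the 2% settling time is about 4τ = 0.0868 s.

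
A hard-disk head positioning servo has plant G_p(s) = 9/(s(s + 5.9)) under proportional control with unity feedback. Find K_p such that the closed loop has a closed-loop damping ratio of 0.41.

K_p = 5.75

Closed-loop characteristic equation: s² + 5.9s + K_p·9 = 0.
So ω_n = √(9K_p) and 2ζω_n = 5.9, giving ζ = 5.9/(2√(9K_p)).
Setting ζ = 0.41: √(9K_p) = 5.9/(2·0.41) = 7.195, so K_p = 51.77/9 = 5.75.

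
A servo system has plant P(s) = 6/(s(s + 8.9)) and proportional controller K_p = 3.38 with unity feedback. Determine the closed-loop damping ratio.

With unity feedback the closed-loop characteristic equation is s² + 8.9s + 3.38·6 = s² + 8.9s + 20.28 = 0.
Matching s² + 2ζω_n s + ω_n²: ω_n = √20.28 = 4.503 rad/s and 2ζω_n = 8.9, so ζ = 8.9/(2·4.503) = 0.988.

ζ = 0.988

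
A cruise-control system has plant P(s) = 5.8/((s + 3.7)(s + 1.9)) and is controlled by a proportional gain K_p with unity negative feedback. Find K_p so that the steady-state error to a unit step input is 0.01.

The loop is type 0, so e_ss(step) = 1/(1 + K_pos) with K_pos = K_p·P(0).
P(0) = 0.825. Require 1/(1 + K_p·0.825) = 0.01, so 1 + 0.825·K_p = 100.
K_p = (100 − 1)/0.825 = 120.

K_p = 120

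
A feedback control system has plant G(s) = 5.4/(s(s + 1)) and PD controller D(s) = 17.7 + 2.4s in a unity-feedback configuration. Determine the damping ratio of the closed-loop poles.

ζ = 0.714

Forward path: (17.7 + 2.4s)·5.4/(s(s+1)). The closed-loop characteristic equation is s² + (1 + 5.4·2.4)s + 5.4·17.7 = 0.
That is s² + 13.96s + 95.58 = 0, so ω_n = 9.777 rad/s and ζ = 13.96/(2·9.777) = 0.714.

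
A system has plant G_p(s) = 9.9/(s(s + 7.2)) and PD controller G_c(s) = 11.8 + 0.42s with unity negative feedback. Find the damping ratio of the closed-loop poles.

Forward path: (11.8 + 0.42s)·9.9/(s(s+7.2)). The closed-loop characteristic equation is s² + (7.2 + 9.9·0.42)s + 9.9·11.8 = 0.
That is s² + 11.36s + 116.8 = 0, so ω_n = 10.81 rad/s and ζ = 11.36/(2·10.81) = 0.5254.

ζ = 0.525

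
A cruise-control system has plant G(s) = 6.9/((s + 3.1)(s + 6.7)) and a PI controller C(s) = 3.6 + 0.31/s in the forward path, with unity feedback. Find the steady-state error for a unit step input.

The open loop C(s)G(s) has a pole at the origin (type 1), so the static position error constant is infinite and e_ss = 1/(1+∞) = 0.

0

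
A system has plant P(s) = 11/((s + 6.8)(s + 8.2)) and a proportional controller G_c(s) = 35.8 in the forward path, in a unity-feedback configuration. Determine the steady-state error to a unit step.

The loop is type 0. Static position error constant K_pos = G_c(0)·P(0) = 35.8·0.1973 = 7.062.
Steady-state error to a unit step: e_ss = 1/(1+K_pos) = 1/8.062 = 0.124.

0.124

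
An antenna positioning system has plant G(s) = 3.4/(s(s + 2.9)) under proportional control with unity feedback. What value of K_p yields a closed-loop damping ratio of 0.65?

K_p = 1.46

Closed-loop characteristic equation: s² + 2.9s + K_p·3.4 = 0.
So ω_n = √(3.4K_p) and 2ζω_n = 2.9, giving ζ = 2.9/(2√(3.4K_p)).
Setting ζ = 0.65: √(3.4K_p) = 2.9/(2·0.65) = 2.231, so K_p = 4.976/3.4 = 1.46.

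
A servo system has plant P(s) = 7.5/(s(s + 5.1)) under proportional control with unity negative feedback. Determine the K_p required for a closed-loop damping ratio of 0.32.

Closed-loop characteristic equation: s² + 5.1s + K_p·7.5 = 0.
So ω_n = √(7.5K_p) and 2ζω_n = 5.1, giving ζ = 5.1/(2√(7.5K_p)).
Setting ζ = 0.32: √(7.5K_p) = 5.1/(2·0.32) = 7.969, so K_p = 63.5/7.5 = 8.47.

K_p = 8.47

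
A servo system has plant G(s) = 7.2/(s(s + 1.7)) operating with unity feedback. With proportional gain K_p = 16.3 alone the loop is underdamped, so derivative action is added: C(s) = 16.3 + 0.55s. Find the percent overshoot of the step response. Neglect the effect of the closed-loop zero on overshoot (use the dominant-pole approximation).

Forward path: (16.3 + 0.55s)·7.2/(s(s+1.7)). The closed-loop characteristic equation is s² + (1.7 + 7.2·0.55)s + 7.2·16.3 = 0.
That is s² + 5.66s + 117.4 = 0, so ω_n = 10.83 rad/s and ζ = 5.66/(2·10.83) = 0.2612.
%OS = 100·exp(−πζ/√(1−ζ²)) = 42.7%.

42.7%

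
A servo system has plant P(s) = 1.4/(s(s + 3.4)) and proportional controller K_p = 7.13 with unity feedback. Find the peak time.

T_p = 1.18 s

Closed-loop characteristic equation: s² + 3.4s + 9.982 = 0, so ω_n = 3.159 rad/s and ζ = 3.4/(2·3.159) = 0.5381.
Damped frequency ω_d = ω_n√(1−ζ²) = 2.663 rad/s, so peak time T_p = π/ω_d = 1.18 s.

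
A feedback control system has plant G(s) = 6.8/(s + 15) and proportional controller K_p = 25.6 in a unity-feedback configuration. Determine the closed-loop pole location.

Closed-loop transfer function: T(s) = K_p·G(s)/(1 + K_p·G(s)) = 174.1/(s + 15 + 174.1) = 174.1/(s + 189.1).
The closed-loop pole is at s = −189.1.

s = -189.1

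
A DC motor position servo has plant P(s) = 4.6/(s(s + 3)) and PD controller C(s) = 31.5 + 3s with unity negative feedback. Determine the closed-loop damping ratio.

Forward path: (31.5 + 3s)·4.6/(s(s+3)). The closed-loop characteristic equation is s² + (3 + 4.6·3)s + 4.6·31.5 = 0.
That is s² + 16.8s + 144.9 = 0, so ω_n = 12.04 rad/s and ζ = 16.8/(2·12.04) = 0.6978.

ζ = 0.698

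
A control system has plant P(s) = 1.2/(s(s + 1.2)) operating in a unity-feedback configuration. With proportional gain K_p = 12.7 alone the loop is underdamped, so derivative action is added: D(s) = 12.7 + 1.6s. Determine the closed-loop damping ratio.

ζ = 0.4

Forward path: (12.7 + 1.6s)·1.2/(s(s+1.2)). The closed-loop characteristic equation is s² + (1.2 + 1.2·1.6)s + 1.2·12.7 = 0.
That is s² + 3.12s + 15.24 = 0, so ω_n = 3.904 rad/s and ζ = 3.12/(2·3.904) = 0.3996.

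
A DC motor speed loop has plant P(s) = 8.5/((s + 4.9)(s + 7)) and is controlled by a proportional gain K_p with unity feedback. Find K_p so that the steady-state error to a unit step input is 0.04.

K_p = 96.8

Steady-state error for a unit step on this type-0 loop is 1/(1 + K_p·P(0)).
P(0) = 0.2478. Require 1/(1 + K_p·0.2478) = 0.04, so 1 + 0.2478·K_p = 25.
K_p = (25 − 1)/0.2478 = 96.8.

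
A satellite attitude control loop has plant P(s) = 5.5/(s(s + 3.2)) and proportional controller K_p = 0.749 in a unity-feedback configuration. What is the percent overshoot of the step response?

1.79%

Closed-loop characteristic equation: s² + 3.2s + 4.12 = 0, so ω_n = 2.03 rad/s and ζ = 3.2/(2·2.03) = 0.7883.
%OS = 100·exp(−πζ/√(1−ζ²)) = 100·exp(−π·0.7883/√0.3786) = 1.79%.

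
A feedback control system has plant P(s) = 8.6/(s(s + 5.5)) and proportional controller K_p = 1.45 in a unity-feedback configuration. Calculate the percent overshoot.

2.02%

From 1 + K_pP(s) = 0: s² + 5.5s + 12.47 = 0 ⇒ ω_n = 3.531, ζ = 0.7788.
%OS = 100·exp(−πζ/√(1−ζ²)) = 100·exp(−π·0.7788/√0.3935) = 2.02%.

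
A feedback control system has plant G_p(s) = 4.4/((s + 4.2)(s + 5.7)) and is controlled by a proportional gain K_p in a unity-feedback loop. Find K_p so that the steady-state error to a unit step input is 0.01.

Steady-state error for a unit step on this type-0 loop is 1/(1 + K_p·G_p(0)).
G_p(0) = 0.1838. Require 1/(1 + K_p·0.1838) = 0.01, so 1 + 0.1838·K_p = 100.
K_p = (100 − 1)/0.1838 = 539.

K_p = 539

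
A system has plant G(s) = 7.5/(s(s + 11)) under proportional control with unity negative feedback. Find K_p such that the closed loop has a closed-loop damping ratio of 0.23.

K_p = 76.2

Closed-loop characteristic equation: s² + 11s + K_p·7.5 = 0.
So ω_n = √(7.5K_p) and 2ζω_n = 11, giving ζ = 11/(2√(7.5K_p)).
Setting ζ = 0.23: √(7.5K_p) = 11/(2·0.23) = 23.91, so K_p = 571.8/7.5 = 76.2.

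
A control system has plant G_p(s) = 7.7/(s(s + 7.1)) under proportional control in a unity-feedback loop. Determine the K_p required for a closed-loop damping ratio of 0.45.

Closed-loop characteristic equation: s² + 7.1s + K_p·7.7 = 0.
So ω_n = √(7.7K_p) and 2ζω_n = 7.1, giving ζ = 7.1/(2√(7.7K_p)).
Setting ζ = 0.45: √(7.7K_p) = 7.1/(2·0.45) = 7.889, so K_p = 62.23/7.7 = 8.08.

K_p = 8.08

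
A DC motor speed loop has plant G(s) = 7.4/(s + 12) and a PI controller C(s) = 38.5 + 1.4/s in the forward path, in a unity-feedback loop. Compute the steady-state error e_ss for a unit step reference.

0

The open loop C(s)G(s) has a pole at the origin (type 1), so the static position error constant is infinite and e_ss = 1/(1+∞) = 0.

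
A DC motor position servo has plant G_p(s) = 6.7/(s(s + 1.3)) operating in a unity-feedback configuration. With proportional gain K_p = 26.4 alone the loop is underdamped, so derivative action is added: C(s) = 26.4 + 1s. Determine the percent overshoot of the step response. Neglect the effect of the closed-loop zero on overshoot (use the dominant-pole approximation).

37.1%

Forward path: (26.4 + 1s)·6.7/(s(s+1.3)). The closed-loop characteristic equation is s² + (1.3 + 6.7·1)s + 6.7·26.4 = 0.
That is s² + 8s + 176.9 = 0, so ω_n = 13.3 rad/s and ζ = 8/(2·13.3) = 0.3008.
%OS = 100·exp(−πζ/√(1−ζ²)) = 37.1%.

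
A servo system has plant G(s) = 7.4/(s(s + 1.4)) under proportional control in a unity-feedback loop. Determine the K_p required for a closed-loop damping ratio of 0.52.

K_p = 0.245

Closed-loop characteristic equation: s² + 1.4s + K_p·7.4 = 0.
So ω_n = √(7.4K_p) and 2ζω_n = 1.4, giving ζ = 1.4/(2√(7.4K_p)).
Setting ζ = 0.52: √(7.4K_p) = 1.4/(2·0.52) = 1.346, so K_p = 1.812/7.4 = 0.245.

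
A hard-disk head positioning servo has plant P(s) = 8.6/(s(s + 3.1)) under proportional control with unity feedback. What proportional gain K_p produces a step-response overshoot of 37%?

K_p = 3.07

From %OS = 100·exp(−πζ/√(1−ζ²)) = 37%, ζ = −ln(0.37)/√(π²+ln²(0.37)) = 0.3017.
Characteristic equation s² + 3.1s + 8.6K_p = 0 gives ζ = 3.1/(2√(8.6K_p)).
Setting ζ = 0.3017: √(8.6K_p) = 3.1/(2·0.3017) = 5.137, so K_p = 26.39/8.6 = 3.07.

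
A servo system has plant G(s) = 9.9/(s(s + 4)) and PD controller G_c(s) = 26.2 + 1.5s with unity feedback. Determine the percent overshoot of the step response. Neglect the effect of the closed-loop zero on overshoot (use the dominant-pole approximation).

Forward path: (26.2 + 1.5s)·9.9/(s(s+4)). The closed-loop characteristic equation is s² + (4 + 9.9·1.5)s + 9.9·26.2 = 0.
That is s² + 18.85s + 259.4 = 0, so ω_n = 16.11 rad/s and ζ = 18.85/(2·16.11) = 0.5852.
%OS = 100·exp(−πζ/√(1−ζ²)) = 10.4%.

10.4%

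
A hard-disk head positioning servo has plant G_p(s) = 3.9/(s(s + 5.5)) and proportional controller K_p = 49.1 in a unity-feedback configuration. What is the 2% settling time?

T_s ≈ 1.45 s

From 1 + K_pG_p(s) = 0: s² + 5.5s + 191.5 = 0 ⇒ ω_n = 13.84, ζ = 0.1987.
2% settling time T_s ≈ 4/(ζω_n) = 4/2.75 = 1.45 s.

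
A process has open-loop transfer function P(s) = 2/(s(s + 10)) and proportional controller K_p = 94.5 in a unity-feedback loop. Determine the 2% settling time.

The closed-loop denominator s² + 10s + 189 gives ω_n = √189 = 13.75 and ζ = 10/(2ω_n) = 0.3637.
2% settling time T_s ≈ 4/(ζω_n) = 4/5 = 0.8 s.

T_s ≈ 0.8 s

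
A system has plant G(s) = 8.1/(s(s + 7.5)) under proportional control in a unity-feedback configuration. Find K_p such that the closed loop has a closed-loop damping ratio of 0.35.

Closed-loop characteristic equation: s² + 7.5s + K_p·8.1 = 0.
So ω_n = √(8.1K_p) and 2ζω_n = 7.5, giving ζ = 7.5/(2√(8.1K_p)).
Setting ζ = 0.35: √(8.1K_p) = 7.5/(2·0.35) = 10.71, so K_p = 114.8/8.1 = 14.2.

K_p = 14.2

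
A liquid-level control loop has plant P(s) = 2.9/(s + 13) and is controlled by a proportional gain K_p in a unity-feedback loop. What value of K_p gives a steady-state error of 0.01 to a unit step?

K_p = 444

Steady-state error for a unit step on this type-0 loop is 1/(1 + K_p·P(0)).
P(0) = 0.2231. Require 1/(1 + K_p·0.2231) = 0.01, so 1 + 0.2231·K_p = 100.
K_p = (100 − 1)/0.2231 = 444.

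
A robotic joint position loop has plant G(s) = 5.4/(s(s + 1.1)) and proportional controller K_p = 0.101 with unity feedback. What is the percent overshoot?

3%

Closed-loop characteristic equation: s² + 1.1s + 0.5454 = 0, so ω_n = 0.7385 rad/s and ζ = 1.1/(2·0.7385) = 0.7447.
%OS = 100·exp(−πζ/√(1−ζ²)) = 100·exp(−π·0.7447/√0.4454) = 3%.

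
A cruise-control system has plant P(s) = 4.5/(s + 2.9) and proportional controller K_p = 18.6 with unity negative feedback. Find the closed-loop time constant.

τ = 0.0115 s

Closed-loop transfer function: T(s) = K_p·P(s)/(1 + K_p·P(s)) = 83.7/(s + 2.9 + 83.7) = 83.7/(s + 86.6).
Time constant τ = 1/86.6 = 0.0115 s.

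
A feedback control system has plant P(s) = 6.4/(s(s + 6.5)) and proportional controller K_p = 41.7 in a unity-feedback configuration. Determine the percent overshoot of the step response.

52.8%

From 1 + K_pP(s) = 0: s² + 6.5s + 266.9 = 0 ⇒ ω_n = 16.34, ζ = 0.1989.
%OS = 100·exp(−πζ/√(1−ζ²)) = 100·exp(−π·0.1989/√0.9604) = 52.8%.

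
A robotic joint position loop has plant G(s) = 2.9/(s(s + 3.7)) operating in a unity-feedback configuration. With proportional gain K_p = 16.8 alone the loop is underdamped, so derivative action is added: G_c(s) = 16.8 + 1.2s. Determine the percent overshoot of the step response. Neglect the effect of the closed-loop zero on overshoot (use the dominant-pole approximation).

15.2%

Forward path: (16.8 + 1.2s)·2.9/(s(s+3.7)). The closed-loop characteristic equation is s² + (3.7 + 2.9·1.2)s + 2.9·16.8 = 0.
That is s² + 7.18s + 48.72 = 0, so ω_n = 6.98 rad/s and ζ = 7.18/(2·6.98) = 0.5143.
%OS = 100·exp(−πζ/√(1−ζ²)) = 15.2%.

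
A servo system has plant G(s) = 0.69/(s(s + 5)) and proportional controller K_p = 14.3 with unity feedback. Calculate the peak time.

The closed-loop denominator s² + 5s + 9.867 gives ω_n = √9.867 = 3.141 and ζ = 5/(2ω_n) = 0.7959.
Damped frequency ω_d = ω_n√(1−ζ²) = 1.902 rad/s, so peak time T_p = π/ω_d = 1.65 s.

T_p = 1.65 s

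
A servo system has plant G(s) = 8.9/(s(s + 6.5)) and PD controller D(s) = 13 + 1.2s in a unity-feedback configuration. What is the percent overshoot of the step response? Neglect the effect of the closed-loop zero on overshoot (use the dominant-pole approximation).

1.55%

Forward path: (13 + 1.2s)·8.9/(s(s+6.5)). The closed-loop characteristic equation is s² + (6.5 + 8.9·1.2)s + 8.9·13 = 0.
That is s² + 17.18s + 115.7 = 0, so ω_n = 10.76 rad/s and ζ = 17.18/(2·10.76) = 0.7986.
%OS = 100·exp(−πζ/√(1−ζ²)) = 1.55%.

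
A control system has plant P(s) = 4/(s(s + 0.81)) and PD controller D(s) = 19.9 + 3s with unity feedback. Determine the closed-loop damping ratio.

Forward path: (19.9 + 3s)·4/(s(s+0.81)). The closed-loop characteristic equation is s² + (0.81 + 4·3)s + 4·19.9 = 0.
That is s² + 12.81s + 79.6 = 0, so ω_n = 8.922 rad/s and ζ = 12.81/(2·8.922) = 0.7179.

ζ = 0.718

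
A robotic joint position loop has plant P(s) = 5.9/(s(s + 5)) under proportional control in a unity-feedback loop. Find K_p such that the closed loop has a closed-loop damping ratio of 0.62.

Closed-loop characteristic equation: s² + 5s + K_p·5.9 = 0.
So ω_n = √(5.9K_p) and 2ζω_n = 5, giving ζ = 5/(2√(5.9K_p)).
Setting ζ = 0.62: √(5.9K_p) = 5/(2·0.62) = 4.032, so K_p = 16.26/5.9 = 2.76.

K_p = 2.76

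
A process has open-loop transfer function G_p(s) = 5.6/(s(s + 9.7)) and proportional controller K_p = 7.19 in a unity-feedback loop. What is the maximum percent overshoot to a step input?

2.41%

The closed-loop denominator s² + 9.7s + 40.26 gives ω_n = √40.26 = 6.345 and ζ = 9.7/(2ω_n) = 0.7643.
%OS = 100·exp(−πζ/√(1−ζ²)) = 100·exp(−π·0.7643/√0.4158) = 2.41%.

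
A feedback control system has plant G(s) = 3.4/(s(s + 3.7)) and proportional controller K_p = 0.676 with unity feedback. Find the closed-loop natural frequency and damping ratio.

ω_n = 1.52 rad/s, ζ = 1.22

The closed-loop denominator is s(s+3.7) + 0.676·3.4 = s² + 3.7s + 2.298.
Matching s² + 2ζω_n s + ω_n²: ω_n = √2.298 = 1.516 rad/s and 2ζω_n = 3.7, so ζ = 3.7/(2·1.516) = 1.22.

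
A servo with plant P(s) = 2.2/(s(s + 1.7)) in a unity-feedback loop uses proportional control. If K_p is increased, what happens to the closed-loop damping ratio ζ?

ζ = 1.7/(2√(2.2K_p)); increasing K_p raises the denominator, so ζ falls.

decrease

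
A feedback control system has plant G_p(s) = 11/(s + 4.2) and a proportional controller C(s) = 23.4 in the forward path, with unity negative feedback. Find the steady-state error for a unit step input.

0.0161

The loop is type 0. Static position error constant K_pos = C(0)·G_p(0) = 23.4·2.619 = 61.29.
Steady-state error to a unit step: e_ss = 1/(1+K_pos) = 1/62.29 = 0.0161.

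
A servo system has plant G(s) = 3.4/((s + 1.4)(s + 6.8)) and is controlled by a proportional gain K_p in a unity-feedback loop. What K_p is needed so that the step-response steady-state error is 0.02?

Steady-state error for a unit step on this type-0 loop is 1/(1 + K_p·G(0)).
G(0) = 0.3571. Require 1/(1 + K_p·0.3571) = 0.02, so 1 + 0.3571·K_p = 50.
K_p = (50 − 1)/0.3571 = 137.

K_p = 137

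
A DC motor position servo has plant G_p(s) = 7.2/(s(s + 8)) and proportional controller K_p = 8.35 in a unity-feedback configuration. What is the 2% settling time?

T_s ≈ 1 s

The closed-loop denominator s² + 8s + 60.12 gives ω_n = √60.12 = 7.754 and ζ = 8/(2ω_n) = 0.5159.
2% settling time T_s ≈ 4/(ζω_n) = 4/4 = 1 s.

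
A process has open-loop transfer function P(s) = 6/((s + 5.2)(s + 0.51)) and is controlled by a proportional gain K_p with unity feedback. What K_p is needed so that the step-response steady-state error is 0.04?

Steady-state error for a unit step on this type-0 loop is 1/(1 + K_p·P(0)).
P(0) = 2.262. Require 1/(1 + K_p·2.262) = 0.04, so 1 + 2.262·K_p = 25.
K_p = (25 − 1)/2.262 = 10.6.

K_p = 10.6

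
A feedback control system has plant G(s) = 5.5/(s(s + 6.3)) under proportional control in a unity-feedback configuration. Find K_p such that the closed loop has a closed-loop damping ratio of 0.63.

K_p = 4.55

Closed-loop characteristic equation: s² + 6.3s + K_p·5.5 = 0.
So ω_n = √(5.5K_p) and 2ζω_n = 6.3, giving ζ = 6.3/(2√(5.5K_p)).
Setting ζ = 0.63: √(5.5K_p) = 6.3/(2·0.63) = 5, so K_p = 25/5.5 = 4.55.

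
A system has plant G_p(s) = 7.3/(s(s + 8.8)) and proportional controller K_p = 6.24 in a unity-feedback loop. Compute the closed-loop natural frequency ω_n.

ω_n = 6.75 rad/s

The closed-loop denominator is s(s+8.8) + 6.24·7.3 = s² + 8.8s + 45.55.
Matching s² + 2ζω_n s + ω_n²: ω_n = √45.55 = 6.749 rad/s and 2ζω_n = 8.8, so ζ = 8.8/(2·6.749) = 0.652.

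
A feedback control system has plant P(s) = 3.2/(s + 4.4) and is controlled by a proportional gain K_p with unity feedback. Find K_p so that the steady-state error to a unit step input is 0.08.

The loop is type 0, so e_ss(step) = 1/(1 + K_pos) with K_pos = K_p·P(0).
P(0) = 0.7273. Require 1/(1 + K_p·0.7273) = 0.08, so 1 + 0.7273·K_p = 12.5.
K_p = (12.5 − 1)/0.7273 = 15.8.

K_p = 15.8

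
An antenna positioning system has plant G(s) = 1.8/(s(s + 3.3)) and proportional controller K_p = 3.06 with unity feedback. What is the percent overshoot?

4.48%

The closed-loop denominator s² + 3.3s + 5.508 gives ω_n = √5.508 = 2.347 and ζ = 3.3/(2ω_n) = 0.7031.
%OS = 100·exp(−πζ/√(1−ζ²)) = 100·exp(−π·0.7031/√0.5057) = 4.48%.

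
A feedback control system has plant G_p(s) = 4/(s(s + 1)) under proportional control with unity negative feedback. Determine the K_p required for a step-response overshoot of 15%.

From %OS = 100·exp(−πζ/√(1−ζ²)) = 15%, ζ = −ln(0.15)/√(π²+ln²(0.15)) = 0.5169.
Characteristic equation s² + 1s + 4K_p = 0 gives ζ = 1/(2√(4K_p)).
Setting ζ = 0.5169: √(4K_p) = 1/(2·0.5169) = 0.9672, so K_p = 0.9356/4 = 0.234.

K_p = 0.234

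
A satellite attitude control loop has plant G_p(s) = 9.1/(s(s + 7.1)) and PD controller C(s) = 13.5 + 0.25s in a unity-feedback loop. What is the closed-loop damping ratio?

Forward path: (13.5 + 0.25s)·9.1/(s(s+7.1)). The closed-loop characteristic equation is s² + (7.1 + 9.1·0.25)s + 9.1·13.5 = 0.
That is s² + 9.375s + 122.8 = 0, so ω_n = 11.08 rad/s and ζ = 9.375/(2·11.08) = 0.4229.

ζ = 0.423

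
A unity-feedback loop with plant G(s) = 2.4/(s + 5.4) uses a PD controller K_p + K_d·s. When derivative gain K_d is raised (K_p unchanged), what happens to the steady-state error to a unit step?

unchanged

At s = 0 the derivative term contributes nothing: C(0) = K_p regardless of K_d, so K_pos = K_p·G(0) and e_ss are unchanged.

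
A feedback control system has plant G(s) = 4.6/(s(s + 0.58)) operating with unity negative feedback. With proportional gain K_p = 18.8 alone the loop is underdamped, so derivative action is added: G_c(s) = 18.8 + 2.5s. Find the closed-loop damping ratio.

Forward path: (18.8 + 2.5s)·4.6/(s(s+0.58)). The closed-loop characteristic equation is s² + (0.58 + 4.6·2.5)s + 4.6·18.8 = 0.
That is s² + 12.08s + 86.48 = 0, so ω_n = 9.299 rad/s and ζ = 12.08/(2·9.299) = 0.6495.

ζ = 0.649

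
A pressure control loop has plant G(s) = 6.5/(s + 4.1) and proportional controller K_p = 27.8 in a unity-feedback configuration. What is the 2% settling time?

T_s ≈ 0.0216 s

Closed-loop transfer function: T(s) = K_p·G(s)/(1 + K_p·G(s)) = 180.7/(s + 4.1 + 180.7) = 180.7/(s + 184.8).
Time constant τ = 1/184.8 = 0.005411 s, so the 2% settling time is about 4τ = 0.0216 s.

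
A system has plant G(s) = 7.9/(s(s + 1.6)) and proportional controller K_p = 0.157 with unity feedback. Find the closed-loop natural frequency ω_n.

With unity feedback the closed-loop characteristic equation is s² + 1.6s + 0.157·7.9 = s² + 1.6s + 1.24 = 0.
So ω_n² = 1.24 ⇒ ω_n = 1.114 rad/s, and ζ = 1.6/(2ω_n) = 0.718.

ω_n = 1.11 rad/s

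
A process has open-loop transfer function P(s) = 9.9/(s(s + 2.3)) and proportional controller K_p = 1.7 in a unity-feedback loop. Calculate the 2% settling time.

The closed-loop denominator s² + 2.3s + 16.83 gives ω_n = √16.83 = 4.102 and ζ = 2.3/(2ω_n) = 0.2803.
2% settling time T_s ≈ 4/(ζω_n) = 4/1.15 = 3.48 s.

T_s ≈ 3.48 s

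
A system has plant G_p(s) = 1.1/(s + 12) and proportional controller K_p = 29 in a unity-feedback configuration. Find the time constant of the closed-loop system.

τ = 0.0228 s

Closed-loop transfer function: T(s) = K_p·G_p(s)/(1 + K_p·G_p(s)) = 31.9/(s + 12 + 31.9) = 31.9/(s + 43.9).
Time constant τ = 1/43.9 = 0.0228 s.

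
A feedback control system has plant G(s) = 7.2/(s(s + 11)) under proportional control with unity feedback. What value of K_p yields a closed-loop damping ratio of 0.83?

Closed-loop characteristic equation: s² + 11s + K_p·7.2 = 0.
So ω_n = √(7.2K_p) and 2ζω_n = 11, giving ζ = 11/(2√(7.2K_p)).
Setting ζ = 0.83: √(7.2K_p) = 11/(2·0.83) = 6.627, so K_p = 43.91/7.2 = 6.1.

K_p = 6.1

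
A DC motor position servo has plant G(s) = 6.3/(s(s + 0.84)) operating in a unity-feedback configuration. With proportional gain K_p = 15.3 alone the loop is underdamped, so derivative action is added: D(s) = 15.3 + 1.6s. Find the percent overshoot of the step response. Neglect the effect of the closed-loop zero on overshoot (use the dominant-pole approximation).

Forward path: (15.3 + 1.6s)·6.3/(s(s+0.84)). The closed-loop characteristic equation is s² + (0.84 + 6.3·1.6)s + 6.3·15.3 = 0.
That is s² + 10.92s + 96.39 = 0, so ω_n = 9.818 rad/s and ζ = 10.92/(2·9.818) = 0.5561.
%OS = 100·exp(−πζ/√(1−ζ²)) = 12.2%.

12.2%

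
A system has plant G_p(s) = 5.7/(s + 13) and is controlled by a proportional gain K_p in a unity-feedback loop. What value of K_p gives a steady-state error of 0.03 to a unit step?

Steady-state error for a unit step on this type-0 loop is 1/(1 + K_p·G_p(0)).
G_p(0) = 0.4385. Require 1/(1 + K_p·0.4385) = 0.03, so 1 + 0.4385·K_p = 33.33.
K_p = (33.33 − 1)/0.4385 = 73.7.

K_p = 73.7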